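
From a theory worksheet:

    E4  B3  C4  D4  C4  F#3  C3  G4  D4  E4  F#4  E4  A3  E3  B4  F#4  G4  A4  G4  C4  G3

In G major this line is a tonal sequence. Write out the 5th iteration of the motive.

F#5 C5 D5 E5 D5 G4 D4

Taking 7-note groups, the heads are E4, G4, B4: the pattern moves up a 3rd.
Carrying on: D5 → F#5.
So cell 5 is F#5 C5 D5 E5 D5 G4 D4.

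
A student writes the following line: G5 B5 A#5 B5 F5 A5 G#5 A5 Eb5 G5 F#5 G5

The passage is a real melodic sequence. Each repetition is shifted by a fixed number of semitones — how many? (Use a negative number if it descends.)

With a 4-note motive the entries are G5, F5, Eb5, each down a 2nd from the previous.
G5→F5 is 77 − 79 = -2 semitones.

-2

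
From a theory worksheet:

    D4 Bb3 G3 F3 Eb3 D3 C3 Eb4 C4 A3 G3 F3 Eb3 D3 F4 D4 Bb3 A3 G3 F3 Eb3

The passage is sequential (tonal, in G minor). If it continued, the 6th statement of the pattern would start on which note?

Bb4

The 7-note cells begin on D4, Eb4, F4 — each up a 2nd from the last.
Extending the heads up a 2nd: G4 → A4 → Bb4.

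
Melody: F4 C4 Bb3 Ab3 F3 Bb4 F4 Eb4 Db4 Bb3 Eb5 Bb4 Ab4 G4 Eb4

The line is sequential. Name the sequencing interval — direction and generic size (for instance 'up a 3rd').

The 5-note cells begin on F4, Bb4, Eb5 — each up a 4th from the last.
F4 to Bb4 is up a 4th.

up a 4th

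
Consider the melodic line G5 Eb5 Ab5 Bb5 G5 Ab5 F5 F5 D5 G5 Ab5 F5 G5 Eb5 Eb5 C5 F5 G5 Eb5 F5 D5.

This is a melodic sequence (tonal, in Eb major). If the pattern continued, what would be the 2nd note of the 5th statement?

Ab4

With 7-note cells, note 2 of each statement runs Eb5, D5, C5.
Each moves down a 2nd. Continuing: Bb4 → Ab4.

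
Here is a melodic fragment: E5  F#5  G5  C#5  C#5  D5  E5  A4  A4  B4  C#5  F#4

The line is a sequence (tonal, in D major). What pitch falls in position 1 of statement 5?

D4

With 4-note cells, note 1 of each statement runs E5, C#5, A4.
Extending down a 3rd: F#4 → D4.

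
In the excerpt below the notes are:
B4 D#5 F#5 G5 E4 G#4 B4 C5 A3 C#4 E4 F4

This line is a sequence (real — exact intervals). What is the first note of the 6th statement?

Unit = 4 notes; the statements start on B4, E4, A3, moving down a 5th each time.
Extending the heads down a 5th: D3 → G2 → C2.

C2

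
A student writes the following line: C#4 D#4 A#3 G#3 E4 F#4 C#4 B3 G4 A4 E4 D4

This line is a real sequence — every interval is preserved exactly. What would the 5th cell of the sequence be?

Db5 Eb5 Bb4 Ab4

With a 4-note motive the entries are C#4, E4, G4, each up a 3rd from the previous.
Carrying on: Bb4 → Db5.
Statement 5 starts on Db5 and keeps the same exact contour: Db5 Eb5 Bb4 Ab4.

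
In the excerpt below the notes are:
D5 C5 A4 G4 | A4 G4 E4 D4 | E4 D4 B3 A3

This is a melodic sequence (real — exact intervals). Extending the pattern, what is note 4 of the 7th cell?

With 4-note cells, note 4 of each statement runs G4, D4, A3.
Each moves down a 4th. Continuing: E3 → B2 → F#2 → C#2.

C#2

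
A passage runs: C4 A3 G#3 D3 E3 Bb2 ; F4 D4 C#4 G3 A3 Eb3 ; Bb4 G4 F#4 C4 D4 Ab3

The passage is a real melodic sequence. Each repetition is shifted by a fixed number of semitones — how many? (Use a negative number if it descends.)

Taking 6-note groups, the heads are C4, F4, Bb4: the pattern moves up a 4th.
C4 to F4 spans +5 semitones.

5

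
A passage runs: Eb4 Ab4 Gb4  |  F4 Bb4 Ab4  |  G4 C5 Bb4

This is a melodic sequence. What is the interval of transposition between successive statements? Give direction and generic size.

up a 2nd

The 3-note cells begin on Eb4, F4, G4 — each up a 2nd from the last.
Eb4 to F4 is up a 2nd.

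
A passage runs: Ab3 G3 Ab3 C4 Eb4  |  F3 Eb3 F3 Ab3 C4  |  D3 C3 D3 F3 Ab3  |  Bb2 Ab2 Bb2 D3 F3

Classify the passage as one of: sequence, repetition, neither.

sequence

Each 5-note cell is the previous one transposed down a 3rd.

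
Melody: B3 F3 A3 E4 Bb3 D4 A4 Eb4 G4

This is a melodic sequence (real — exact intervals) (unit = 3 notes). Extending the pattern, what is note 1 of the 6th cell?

C6

The unit is 3 notes. Position-1 pitches of the 3 shown cells: B3, E4, A4.
Carrying that up a 4th forward: D5 → G5 → C6.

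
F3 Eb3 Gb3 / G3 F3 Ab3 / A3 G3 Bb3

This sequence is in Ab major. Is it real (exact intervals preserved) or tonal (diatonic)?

real

Each cell has the same semitone pattern (-2, 3) — intervals are preserved exactly.
And Gb3 lies outside Ab major, so the sequence is real rather than tonal.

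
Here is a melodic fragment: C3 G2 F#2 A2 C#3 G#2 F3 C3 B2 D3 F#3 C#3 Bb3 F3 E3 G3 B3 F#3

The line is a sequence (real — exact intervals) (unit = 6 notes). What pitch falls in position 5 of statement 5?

The unit is 6 notes. Position-5 pitches of the 3 shown cells: C#3, F#3, B3.
Extending up a 4th: E4 → A4.

A4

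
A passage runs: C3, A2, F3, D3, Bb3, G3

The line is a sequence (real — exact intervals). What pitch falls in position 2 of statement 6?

Bb4

With 2-note cells, note 2 of each statement runs A2, D3, G3.
Each moves up a 4th. Continuing: C4 → F4 → Bb4.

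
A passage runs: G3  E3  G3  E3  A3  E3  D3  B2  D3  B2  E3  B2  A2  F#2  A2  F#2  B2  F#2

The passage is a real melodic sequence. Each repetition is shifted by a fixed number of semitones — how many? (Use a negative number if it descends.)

Unit = 6 notes; the statements start on G3, D3, A2, moving down a 4th each time.
G3→D3 is 50 − 55 = -5 semitones.

-5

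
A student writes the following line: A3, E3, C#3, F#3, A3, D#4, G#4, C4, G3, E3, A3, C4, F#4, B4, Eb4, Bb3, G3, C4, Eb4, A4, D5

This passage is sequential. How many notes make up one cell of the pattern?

7

There are 21 notes; a 7-note unit gives 3 cells:
A3 E3 C#3 F#3 A3 D#4 G#4 | C4 G3 E3 A3 C4 F#4 B4 | Eb4 Bb3 G3 C4 Eb4 A4 D5
Every group is a transposition up a 3rd of the one before; no shorter unit works.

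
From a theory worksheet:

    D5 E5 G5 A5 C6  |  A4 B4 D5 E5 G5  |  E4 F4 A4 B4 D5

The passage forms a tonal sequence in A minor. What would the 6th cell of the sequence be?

The 5-note cells begin on D5, A4, E4 — each down a 4th from the last.
Continuing the starts: B3 → F3 → C3.
Statement 6 starts on C3 and keeps the same diatonic contour: C3 D3 F3 G3 B3.

C3 D3 F3 G3 B3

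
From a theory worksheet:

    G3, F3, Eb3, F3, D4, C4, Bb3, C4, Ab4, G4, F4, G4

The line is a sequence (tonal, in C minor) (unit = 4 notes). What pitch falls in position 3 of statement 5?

G5

The unit is 4 notes. Position-3 pitches of the 3 shown cells: Eb3, Bb3, F4.
Carrying that up a 5th forward: C5 → G5.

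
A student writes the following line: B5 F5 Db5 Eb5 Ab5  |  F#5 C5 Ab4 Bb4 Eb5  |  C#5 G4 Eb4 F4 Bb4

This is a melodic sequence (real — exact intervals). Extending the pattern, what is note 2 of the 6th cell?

Grouping in 5s, the 2nd note of each cell is F5, C5, G4.
Each moves down a 4th. Continuing: D4 → A3 → E3.

E3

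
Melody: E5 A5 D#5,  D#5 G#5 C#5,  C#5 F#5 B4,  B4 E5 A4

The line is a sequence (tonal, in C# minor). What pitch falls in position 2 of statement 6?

C#5

With 3-note cells, note 2 of each statement runs A5, G#5, F#5, E5.
Each moves down a 2nd. Continuing: D#5 → C#5.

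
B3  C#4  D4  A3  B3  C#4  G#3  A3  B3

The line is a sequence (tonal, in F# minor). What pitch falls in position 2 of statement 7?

With 3-note cells, note 2 of each statement runs C#4, B3, A3.
Each moves down a 2nd. Continuing: G#3 → F#3 → E3 → D3.

D3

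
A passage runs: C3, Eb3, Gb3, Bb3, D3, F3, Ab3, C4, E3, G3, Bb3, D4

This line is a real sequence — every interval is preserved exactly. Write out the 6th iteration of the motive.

Unit = 4 notes; the statements start on C3, D3, E3, moving up a 2nd each time.
Carrying on: F#3 → G#3 → A#3.
Statement 6 starts on A#3 and keeps the same exact contour: A#3 C#4 E4 G#4.

A#3 C#4 E4 G#4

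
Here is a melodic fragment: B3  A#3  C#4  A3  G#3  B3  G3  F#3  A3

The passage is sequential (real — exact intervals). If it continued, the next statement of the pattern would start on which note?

Taking 3-note groups, the heads are B3, A3, G3: the pattern moves down a 2nd.
One more step down a 2nd gives F3.

F3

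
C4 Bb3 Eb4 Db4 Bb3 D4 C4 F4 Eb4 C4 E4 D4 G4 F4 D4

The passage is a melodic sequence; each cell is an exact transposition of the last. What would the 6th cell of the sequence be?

A#4 G#4 C#5 B4 G#4

Unit = 5 notes; the statements start on C4, D4, E4, moving up a 2nd each time.
Extending up a 2nd: F#4 → G#4 → A#4.
Statement 6 starts on A#4 and keeps the same exact contour: A#4 G#4 C#5 B4 G#4.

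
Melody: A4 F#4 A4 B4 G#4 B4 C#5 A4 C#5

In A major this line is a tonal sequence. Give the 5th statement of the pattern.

Unit = 3 notes; the statements start on A4, B4, C#5, moving up a 2nd each time.
Extending up a 2nd: D5 → E5.
From E5 the diatonic shape gives E5 C#5 E5.

E5 C#5 E5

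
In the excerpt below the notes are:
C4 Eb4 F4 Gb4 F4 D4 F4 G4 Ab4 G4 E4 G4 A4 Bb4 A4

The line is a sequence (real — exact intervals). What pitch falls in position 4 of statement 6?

E5

The unit is 5 notes. Position-4 pitches of the 3 shown cells: Gb4, Ab4, Bb4.
Extending up a 2nd: C5 → D5 → E5.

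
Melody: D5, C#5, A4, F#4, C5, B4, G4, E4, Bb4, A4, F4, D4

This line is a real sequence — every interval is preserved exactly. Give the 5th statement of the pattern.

Gb4 F4 Db4 Bb3

Unit = 4 notes; the statements start on D5, C5, Bb4, moving down a 2nd each time.
Continuing the starts: Ab4 → Gb4.
From Gb4 the exact shape gives Gb4 F4 Db4 Bb3.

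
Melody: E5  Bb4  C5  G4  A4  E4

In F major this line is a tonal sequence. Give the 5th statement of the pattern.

With a 2-note motive the entries are E5, C5, A4, each down a 3rd from the previous.
Extending down a 3rd: F4 → D4.
So cell 5 is D4 A3.

D4 A3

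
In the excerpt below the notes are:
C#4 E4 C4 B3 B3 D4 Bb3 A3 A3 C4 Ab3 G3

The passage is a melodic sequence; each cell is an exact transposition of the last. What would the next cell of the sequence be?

With a 4-note motive the entries are C#4, B3, A3, each down a 2nd from the previous.
So cell 4 is G3 Bb3 Gb3 F3.

G3 Bb3 Gb3 F3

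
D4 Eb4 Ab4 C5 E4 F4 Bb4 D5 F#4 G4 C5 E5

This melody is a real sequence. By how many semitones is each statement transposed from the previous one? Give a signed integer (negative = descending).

2

Taking 4-note groups, the heads are D4, E4, F#4: the pattern moves up a 2nd.
D4→E4 is 64 − 62 = 2 semitones.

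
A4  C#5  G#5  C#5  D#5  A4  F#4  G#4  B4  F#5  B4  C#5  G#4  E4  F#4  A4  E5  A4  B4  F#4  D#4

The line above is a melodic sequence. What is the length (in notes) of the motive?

7

21 notes total. Splitting into 3 groups of 7:
A4 C#5 G#5 C#5 D#5 A4 F#4 | G#4 B4 F#5 B4 C#5 G#4 E4 | F#4 A4 E5 A4 B4 F#4 D#4
Every group is a transposition down a 2nd of the one before; no shorter unit works.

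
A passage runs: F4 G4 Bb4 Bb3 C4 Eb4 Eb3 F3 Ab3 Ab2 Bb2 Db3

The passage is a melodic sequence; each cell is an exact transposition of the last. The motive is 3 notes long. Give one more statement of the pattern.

Db2 Eb2 Gb2

The 3-note cells begin on F4, Bb3, Eb3, Ab2 — each down a 5th from the last.
Statement 5 starts on Db2 and keeps the same exact contour: Db2 Eb2 Gb2.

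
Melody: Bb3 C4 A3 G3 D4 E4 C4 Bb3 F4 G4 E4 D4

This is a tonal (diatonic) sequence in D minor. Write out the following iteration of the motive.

A4 Bb4 G4 F4

Taking 4-note groups, the heads are Bb3, D4, F4: the pattern moves up a 3rd.
So cell 4 is A4 Bb4 G4 F4.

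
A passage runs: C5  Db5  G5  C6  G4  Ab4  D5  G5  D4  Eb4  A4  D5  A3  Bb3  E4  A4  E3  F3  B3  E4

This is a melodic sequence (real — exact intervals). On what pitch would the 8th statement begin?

Taking 4-note groups, the heads are C5, G4, D4, A3, E3: the pattern moves down a 4th.
Extending the heads down a 4th: B2 → F#2 → C#2.

C#2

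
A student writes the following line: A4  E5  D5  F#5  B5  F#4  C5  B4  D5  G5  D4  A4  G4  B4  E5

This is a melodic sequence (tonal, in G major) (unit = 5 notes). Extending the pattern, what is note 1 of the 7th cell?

Grouping in 5s, the 1st note of each cell is A4, F#4, D4.
Each moves down a 3rd. Continuing: B3 → G3 → E3 → C3.

C3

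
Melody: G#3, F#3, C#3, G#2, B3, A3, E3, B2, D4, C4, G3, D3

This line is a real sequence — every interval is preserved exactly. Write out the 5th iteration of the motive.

With a 4-note motive the entries are G#3, B3, D4, each up a 3rd from the previous.
Carrying on: F4 → Ab4.
Statement 5 starts on Ab4 and keeps the same exact contour: Ab4 Gb4 Db4 Ab3.

Ab4 Gb4 Db4 Ab3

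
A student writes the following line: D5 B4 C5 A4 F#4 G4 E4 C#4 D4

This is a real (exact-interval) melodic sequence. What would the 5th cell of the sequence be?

The 3-note cells begin on D5, A4, E4 — each down a 4th from the last.
Continuing the starts: B3 → F#3.
Statement 5 starts on F#3 and keeps the same exact contour: F#3 D#3 E3.

F#3 D#3 E3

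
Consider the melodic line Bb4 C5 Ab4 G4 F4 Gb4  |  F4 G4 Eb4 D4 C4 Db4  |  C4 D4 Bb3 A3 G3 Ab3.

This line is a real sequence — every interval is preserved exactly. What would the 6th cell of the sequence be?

A2 B2 G2 F#2 E2 F2

Unit = 6 notes; the statements start on Bb4, F4, C4, moving down a 4th each time.
Carrying on: G3 → D3 → A2.
So cell 6 is A2 B2 G2 F#2 E2 F2.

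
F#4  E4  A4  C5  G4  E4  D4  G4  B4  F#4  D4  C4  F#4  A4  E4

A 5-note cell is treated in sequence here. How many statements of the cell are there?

3

15 notes in groups of 5 gives 15/5 = 3 statements.
Starts: F#4, E4, D4 — each down a 2nd.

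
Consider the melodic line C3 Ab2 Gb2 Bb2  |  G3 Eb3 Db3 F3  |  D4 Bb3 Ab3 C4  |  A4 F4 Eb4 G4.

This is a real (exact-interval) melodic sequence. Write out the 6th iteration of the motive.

B5 G5 F5 A5

Taking 4-note groups, the heads are C3, G3, D4, A4: the pattern moves up a 5th.
Continuing the starts: E5 → B5.
So cell 6 is B5 G5 F5 A5.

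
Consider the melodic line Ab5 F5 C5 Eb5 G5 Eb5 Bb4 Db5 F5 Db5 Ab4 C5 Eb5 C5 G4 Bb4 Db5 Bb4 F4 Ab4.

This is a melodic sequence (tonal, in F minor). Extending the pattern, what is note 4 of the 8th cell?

Eb4

With 4-note cells, note 4 of each statement runs Eb5, Db5, C5, Bb4, Ab4.
Carrying that down a 2nd forward: G4 → F4 → Eb4.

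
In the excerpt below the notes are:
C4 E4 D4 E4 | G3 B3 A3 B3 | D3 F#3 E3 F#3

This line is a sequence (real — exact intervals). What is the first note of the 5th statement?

With a 4-note motive the entries are C4, G3, D3, each down a 4th from the previous.
Extending the heads down a 4th: A2 → E2.

E2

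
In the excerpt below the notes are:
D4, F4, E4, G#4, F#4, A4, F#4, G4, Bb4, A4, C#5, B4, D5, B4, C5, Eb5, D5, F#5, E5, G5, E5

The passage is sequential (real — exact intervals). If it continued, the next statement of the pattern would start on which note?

F5

The 7-note cells begin on D4, G4, C5 — each up a 4th from the last.
One more step up a 4th gives F5.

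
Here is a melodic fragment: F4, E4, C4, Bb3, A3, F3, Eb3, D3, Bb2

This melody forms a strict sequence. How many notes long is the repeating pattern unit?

There are 9 notes; a 3-note unit gives 3 cells:
F4 E4 C4 | Bb3 A3 F3 | Eb3 D3 Bb2
Every group is a transposition down a 5th of the one before; no shorter unit works.

3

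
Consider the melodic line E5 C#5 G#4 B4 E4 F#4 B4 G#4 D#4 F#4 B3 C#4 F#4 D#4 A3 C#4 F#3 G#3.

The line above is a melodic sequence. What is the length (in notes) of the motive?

18 notes total. Splitting into 3 groups of 6:
E5 C#5 G#4 B4 E4 F#4 | B4 G#4 D#4 F#4 B3 C#4 | F#4 D#4 A3 C#4 F#3 G#3
Every group is a transposition down a 4th of the one before; no shorter unit works.

6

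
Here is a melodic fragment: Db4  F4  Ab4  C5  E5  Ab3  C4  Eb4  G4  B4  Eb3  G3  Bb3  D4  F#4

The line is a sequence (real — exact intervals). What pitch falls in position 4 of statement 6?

With 5-note cells, note 4 of each statement runs C5, G4, D4.
Each moves down a 4th. Continuing: A3 → E3 → B2.

B2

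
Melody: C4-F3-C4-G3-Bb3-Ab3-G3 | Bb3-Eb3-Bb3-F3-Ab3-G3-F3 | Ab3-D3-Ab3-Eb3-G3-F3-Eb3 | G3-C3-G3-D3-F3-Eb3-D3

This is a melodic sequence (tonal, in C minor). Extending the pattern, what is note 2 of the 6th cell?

Ab2

With 7-note cells, note 2 of each statement runs F3, Eb3, D3, C3.
Each moves down a 2nd. Continuing: Bb2 → Ab2.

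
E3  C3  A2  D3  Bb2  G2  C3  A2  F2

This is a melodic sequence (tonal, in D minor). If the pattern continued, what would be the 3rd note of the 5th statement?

With 3-note cells, note 3 of each statement runs A2, G2, F2.
Each moves down a 2nd. Continuing: E2 → D2.

D2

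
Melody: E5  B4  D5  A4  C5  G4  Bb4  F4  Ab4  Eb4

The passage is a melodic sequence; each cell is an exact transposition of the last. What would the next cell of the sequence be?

Gb4 Db4

With a 2-note motive the entries are E5, D5, C5, Bb4, Ab4, each down a 2nd from the previous.
Statement 6 starts on Gb4 and keeps the same exact contour: Gb4 Db4.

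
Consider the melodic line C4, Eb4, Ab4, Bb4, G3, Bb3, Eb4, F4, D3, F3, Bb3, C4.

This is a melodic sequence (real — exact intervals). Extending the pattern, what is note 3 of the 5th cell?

C3

The unit is 4 notes. Position-3 pitches of the 3 shown cells: Ab4, Eb4, Bb3.
Carrying that down a 4th forward: F3 → C3.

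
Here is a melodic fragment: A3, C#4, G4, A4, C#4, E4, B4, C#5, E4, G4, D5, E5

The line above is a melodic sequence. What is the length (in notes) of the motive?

4

Try groups of 4 (3 cells in 12 notes):
A3 C#4 G4 A4 | C#4 E4 B4 C#5 | E4 G4 D5 E5
Every group is a transposition up a 3rd of the one before; no shorter unit works.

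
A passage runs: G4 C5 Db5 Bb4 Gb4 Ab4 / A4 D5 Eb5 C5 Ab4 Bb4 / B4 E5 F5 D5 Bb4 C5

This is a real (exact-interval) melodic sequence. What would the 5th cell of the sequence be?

D#5 G#5 A5 F#5 D5 E5

Taking 6-note groups, the heads are G4, A4, B4: the pattern moves up a 2nd.
Carrying on: C#5 → D#5.
So cell 5 is D#5 G#5 A5 F#5 D5 E5.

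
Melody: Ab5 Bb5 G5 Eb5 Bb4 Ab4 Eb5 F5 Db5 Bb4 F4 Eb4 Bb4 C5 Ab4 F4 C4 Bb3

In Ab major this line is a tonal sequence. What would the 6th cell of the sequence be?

G3 Ab3 F3 Db3 Ab2 G2

Unit = 6 notes; the statements start on Ab5, Eb5, Bb4, moving down a 4th each time.
Extending down a 4th: F4 → C4 → G3.
Statement 6 starts on G3 and keeps the same diatonic contour: G3 Ab3 F3 Db3 Ab2 G2.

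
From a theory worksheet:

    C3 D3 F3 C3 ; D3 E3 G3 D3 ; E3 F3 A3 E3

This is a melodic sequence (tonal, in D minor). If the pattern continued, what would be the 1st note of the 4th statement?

F3

With 4-note cells, note 1 of each statement runs C3, D3, E3.
Each moves up a 2nd; the next is F3.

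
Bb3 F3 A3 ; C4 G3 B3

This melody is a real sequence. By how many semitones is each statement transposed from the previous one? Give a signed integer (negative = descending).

2

With a 3-note motive the entries are Bb3, C4, each up a 2nd from the previous.
Bb3 to C4 spans +2 semitones.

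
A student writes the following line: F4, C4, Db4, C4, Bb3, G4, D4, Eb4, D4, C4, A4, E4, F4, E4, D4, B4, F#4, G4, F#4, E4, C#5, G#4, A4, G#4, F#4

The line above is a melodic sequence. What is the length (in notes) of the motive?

There are 25 notes; a 5-note unit gives 5 cells:
F4 C4 Db4 C4 Bb3 | G4 D4 Eb4 D4 C4 | A4 E4 F4 E4 D4 | B4 F#4 G4 F#4 E4 | C#5 G#4 A4 G#4 F#4
Each cell is the previous one up a 2nd — so the unit is 5 notes.

5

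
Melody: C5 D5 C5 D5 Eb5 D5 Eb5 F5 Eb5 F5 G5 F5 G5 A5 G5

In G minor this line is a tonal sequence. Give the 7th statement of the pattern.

Unit = 3 notes; the statements start on C5, D5, Eb5, F5, G5, moving up a 2nd each time.
Extending up a 2nd: A5 → Bb5.
So cell 7 is Bb5 C6 Bb5.

Bb5 C6 Bb5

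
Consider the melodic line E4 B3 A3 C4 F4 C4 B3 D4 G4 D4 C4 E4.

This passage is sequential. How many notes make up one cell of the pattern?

4

There are 12 notes; a 4-note unit gives 3 cells:
E4 B3 A3 C4 | F4 C4 B3 D4 | G4 D4 C4 E4
That's a consistent up a 2nd shift per cell, and no other grouping gives one.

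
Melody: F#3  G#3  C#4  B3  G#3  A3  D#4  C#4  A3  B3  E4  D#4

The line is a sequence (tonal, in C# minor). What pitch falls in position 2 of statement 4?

C#4

The unit is 4 notes. Position-2 pitches of the 3 shown cells: G#3, A3, B3.
Each moves up a 2nd; the next is C#4.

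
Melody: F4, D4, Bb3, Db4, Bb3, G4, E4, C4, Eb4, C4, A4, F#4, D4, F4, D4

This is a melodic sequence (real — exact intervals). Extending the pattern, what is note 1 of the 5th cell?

Grouping in 5s, the 1st note of each cell is F4, G4, A4.
Extending up a 2nd: B4 → C#5.

C#5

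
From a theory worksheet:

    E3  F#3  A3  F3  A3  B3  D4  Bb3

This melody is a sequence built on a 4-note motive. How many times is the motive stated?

2

8 notes in groups of 4 gives 8/4 = 2 statements.
Starts: E3, A3 — each up a 4th.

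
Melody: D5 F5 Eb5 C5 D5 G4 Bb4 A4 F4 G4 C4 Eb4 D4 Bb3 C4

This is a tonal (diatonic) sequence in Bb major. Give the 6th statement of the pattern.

With a 5-note motive the entries are D5, G4, C4, each down a 5th from the previous.
Carrying on: F3 → Bb2 → Eb2.
Statement 6 starts on Eb2 and keeps the same diatonic contour: Eb2 G2 F2 D2 Eb2.

Eb2 G2 F2 D2 Eb2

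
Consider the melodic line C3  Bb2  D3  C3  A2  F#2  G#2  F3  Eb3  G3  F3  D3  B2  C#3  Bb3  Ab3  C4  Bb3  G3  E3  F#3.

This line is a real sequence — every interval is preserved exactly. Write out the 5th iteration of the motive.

Ab4 Gb4 Bb4 Ab4 F4 D4 E4

Taking 7-note groups, the heads are C3, F3, Bb3: the pattern moves up a 4th.
Carrying on: Eb4 → Ab4.
From Ab4 the exact shape gives Ab4 Gb4 Bb4 Ab4 F4 D4 E4.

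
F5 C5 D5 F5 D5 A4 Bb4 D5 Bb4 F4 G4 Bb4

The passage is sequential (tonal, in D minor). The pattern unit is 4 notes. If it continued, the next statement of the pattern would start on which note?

With a 4-note motive the entries are F5, D5, Bb4, each down a 3rd from the previous.
The next head, down a 3rd from Bb4, is G4.

G4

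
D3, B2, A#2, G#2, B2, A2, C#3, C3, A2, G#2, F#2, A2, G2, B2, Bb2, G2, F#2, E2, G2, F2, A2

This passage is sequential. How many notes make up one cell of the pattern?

7

There are 21 notes; a 7-note unit gives 3 cells:
D3 B2 A#2 G#2 B2 A2 C#3 | C3 A2 G#2 F#2 A2 G2 B2 | Bb2 G2 F#2 E2 G2 F2 A2
That's a consistent down a 2nd shift per cell, and no other grouping gives one.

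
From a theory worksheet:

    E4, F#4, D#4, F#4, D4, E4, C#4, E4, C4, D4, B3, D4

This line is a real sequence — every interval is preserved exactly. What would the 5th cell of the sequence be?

Ab3 Bb3 G3 Bb3

With a 4-note motive the entries are E4, D4, C4, each down a 2nd from the previous.
Carrying on: Bb3 → Ab3.
Statement 5 starts on Ab3 and keeps the same exact contour: Ab3 Bb3 G3 Bb3.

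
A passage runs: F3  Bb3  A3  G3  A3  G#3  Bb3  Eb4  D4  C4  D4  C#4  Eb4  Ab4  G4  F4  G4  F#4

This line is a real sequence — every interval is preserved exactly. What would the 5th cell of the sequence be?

Taking 6-note groups, the heads are F3, Bb3, Eb4: the pattern moves up a 4th.
Extending up a 4th: Ab4 → Db5.
From Db5 the exact shape gives Db5 Gb5 F5 Eb5 F5 E5.

Db5 Gb5 F5 Eb5 F5 E5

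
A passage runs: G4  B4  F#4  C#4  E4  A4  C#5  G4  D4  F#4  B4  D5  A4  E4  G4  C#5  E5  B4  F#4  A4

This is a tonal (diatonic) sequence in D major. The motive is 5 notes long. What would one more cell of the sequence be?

Unit = 5 notes; the statements start on G4, A4, B4, C#5, moving up a 2nd each time.
Statement 5 starts on D5 and keeps the same diatonic contour: D5 F#5 C#5 G4 B4.

D5 F#5 C#5 G4 B4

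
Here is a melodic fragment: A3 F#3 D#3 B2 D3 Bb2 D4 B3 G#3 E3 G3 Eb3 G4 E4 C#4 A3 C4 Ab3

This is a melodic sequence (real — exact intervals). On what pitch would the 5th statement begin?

The 6-note cells begin on A3, D4, G4 — each up a 4th from the last.
Extending the heads up a 4th: C5 → F5.

F5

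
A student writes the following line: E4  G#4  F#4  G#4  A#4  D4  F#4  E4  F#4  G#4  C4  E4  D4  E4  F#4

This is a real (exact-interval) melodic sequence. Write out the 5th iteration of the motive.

The 5-note cells begin on E4, D4, C4 — each down a 2nd from the last.
Continuing the starts: Bb3 → Ab3.
So cell 5 is Ab3 C4 Bb3 C4 D4.

Ab3 C4 Bb3 C4 D4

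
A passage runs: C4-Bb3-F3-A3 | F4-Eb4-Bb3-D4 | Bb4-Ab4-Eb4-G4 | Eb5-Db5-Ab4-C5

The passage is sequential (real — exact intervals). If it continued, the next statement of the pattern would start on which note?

Unit = 4 notes; the statements start on C4, F4, Bb4, Eb5, moving up a 4th each time.
One more step up a 4th gives Ab5.

Ab5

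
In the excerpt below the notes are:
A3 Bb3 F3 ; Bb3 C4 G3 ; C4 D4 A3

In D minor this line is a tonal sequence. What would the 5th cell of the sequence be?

E4 F4 C4

The 3-note cells begin on A3, Bb3, C4 — each up a 2nd from the last.
Continuing the starts: D4 → E4.
So cell 5 is E4 F4 C4.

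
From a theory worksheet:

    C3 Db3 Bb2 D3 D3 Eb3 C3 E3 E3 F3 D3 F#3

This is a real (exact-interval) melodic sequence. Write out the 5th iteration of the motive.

Unit = 4 notes; the statements start on C3, D3, E3, moving up a 2nd each time.
Extending up a 2nd: F#3 → G#3.
So cell 5 is G#3 A3 F#3 A#3.

G#3 A3 F#3 A#3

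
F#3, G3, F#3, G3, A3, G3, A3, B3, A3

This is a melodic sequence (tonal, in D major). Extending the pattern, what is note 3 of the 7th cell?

E4

Grouping in 3s, the 3rd note of each cell is F#3, G3, A3.
Carrying that up a 2nd forward: B3 → C#4 → D4 → E4.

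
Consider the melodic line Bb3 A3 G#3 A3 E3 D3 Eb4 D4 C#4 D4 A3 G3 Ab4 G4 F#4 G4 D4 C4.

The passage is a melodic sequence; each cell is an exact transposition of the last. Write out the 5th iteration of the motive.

With a 6-note motive the entries are Bb3, Eb4, Ab4, each up a 4th from the previous.
Carrying on: Db5 → Gb5.
From Gb5 the exact shape gives Gb5 F5 E5 F5 C5 Bb4.

Gb5 F5 E5 F5 C5 Bb4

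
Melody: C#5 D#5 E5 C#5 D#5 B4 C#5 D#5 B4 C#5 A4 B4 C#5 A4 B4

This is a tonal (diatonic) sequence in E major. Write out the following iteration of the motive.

G#4 A4 B4 G#4 A4

The 5-note cells begin on C#5, B4, A4 — each down a 2nd from the last.
Statement 4 starts on G#4 and keeps the same diatonic contour: G#4 A4 B4 G#4 A4.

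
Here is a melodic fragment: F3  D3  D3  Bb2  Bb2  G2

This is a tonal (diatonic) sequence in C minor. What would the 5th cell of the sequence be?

With a 2-note motive the entries are F3, D3, Bb2, each down a 3rd from the previous.
Continuing the starts: G2 → Eb2.
From Eb2 the diatonic shape gives Eb2 C2.

Eb2 C2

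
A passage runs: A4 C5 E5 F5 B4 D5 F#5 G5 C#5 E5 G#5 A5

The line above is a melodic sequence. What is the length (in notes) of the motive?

There are 12 notes; a 4-note unit gives 3 cells:
A4 C5 E5 F5 | B4 D5 F#5 G5 | C#5 E5 G#5 A5
Every group is a transposition up a 2nd of the one before; no shorter unit works.

4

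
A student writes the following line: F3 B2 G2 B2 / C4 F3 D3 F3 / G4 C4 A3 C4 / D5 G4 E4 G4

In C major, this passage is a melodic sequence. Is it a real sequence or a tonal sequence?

Every note is diatonic to C major.
Cell 1 has -6 semitones from note 1 to 2, but cell 2 has -7 — the interval quality changes while the contour stays the same, which is the hallmark of a tonal sequence.

tonal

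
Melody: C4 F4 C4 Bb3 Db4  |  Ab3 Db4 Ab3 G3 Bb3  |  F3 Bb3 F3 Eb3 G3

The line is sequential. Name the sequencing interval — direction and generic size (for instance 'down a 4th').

down a 3rd

With a 5-note motive the entries are C4, Ab3, F3, each down a 3rd from the previous.
From C4 to Ab3: down a 3rd.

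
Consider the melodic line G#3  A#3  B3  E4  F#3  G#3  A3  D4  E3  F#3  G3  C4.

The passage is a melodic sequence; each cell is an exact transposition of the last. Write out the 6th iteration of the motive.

Taking 4-note groups, the heads are G#3, F#3, E3: the pattern moves down a 2nd.
Carrying on: D3 → C3 → Bb2.
Statement 6 starts on Bb2 and keeps the same exact contour: Bb2 C3 Db3 Gb3.

Bb2 C3 Db3 Gb3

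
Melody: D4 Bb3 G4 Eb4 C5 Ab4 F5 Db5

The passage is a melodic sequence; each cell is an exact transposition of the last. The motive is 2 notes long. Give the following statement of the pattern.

Taking 2-note groups, the heads are D4, G4, C5, F5: the pattern moves up a 4th.
So cell 5 is Bb5 Gb5.

Bb5 Gb5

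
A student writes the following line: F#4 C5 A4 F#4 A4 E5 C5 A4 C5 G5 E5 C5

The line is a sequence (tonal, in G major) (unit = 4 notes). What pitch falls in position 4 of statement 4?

With 4-note cells, note 4 of each statement runs F#4, A4, C5.
From C5, up a 3rd gives E5.

E5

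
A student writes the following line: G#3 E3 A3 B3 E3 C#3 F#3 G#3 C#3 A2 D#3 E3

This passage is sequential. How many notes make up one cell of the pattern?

4

There are 12 notes; a 4-note unit gives 3 cells:
G#3 E3 A3 B3 | E3 C#3 F#3 G#3 | C#3 A2 D#3 E3
That's a consistent down a 3rd shift per cell, and no other grouping gives one.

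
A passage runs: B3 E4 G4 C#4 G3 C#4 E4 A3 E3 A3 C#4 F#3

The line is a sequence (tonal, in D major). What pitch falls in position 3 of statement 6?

D3

Grouping in 4s, the 3rd note of each cell is G4, E4, C#4.
Extending down a 3rd: A3 → F#3 → D3.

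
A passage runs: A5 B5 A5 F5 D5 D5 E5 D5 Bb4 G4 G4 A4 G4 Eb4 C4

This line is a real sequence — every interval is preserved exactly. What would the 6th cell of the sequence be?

The 5-note cells begin on A5, D5, G4 — each down a 5th from the last.
Carrying on: C4 → F3 → Bb2.
From Bb2 the exact shape gives Bb2 C3 Bb2 Gb2 Eb2.

Bb2 C3 Bb2 Gb2 Eb2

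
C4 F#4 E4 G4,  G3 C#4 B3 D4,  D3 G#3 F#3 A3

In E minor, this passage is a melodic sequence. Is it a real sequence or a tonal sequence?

Each cell has the same semitone pattern (6, -2, 3) — intervals are preserved exactly.
And C#4 lies outside E minor, so the sequence is real rather than tonal.

real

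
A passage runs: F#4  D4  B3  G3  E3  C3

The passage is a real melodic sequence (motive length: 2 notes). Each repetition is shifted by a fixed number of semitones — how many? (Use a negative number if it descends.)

The 2-note cells begin on F#4, B3, E3 — each down a 5th from the last.
F#4 to B3 spans -7 semitones.

-7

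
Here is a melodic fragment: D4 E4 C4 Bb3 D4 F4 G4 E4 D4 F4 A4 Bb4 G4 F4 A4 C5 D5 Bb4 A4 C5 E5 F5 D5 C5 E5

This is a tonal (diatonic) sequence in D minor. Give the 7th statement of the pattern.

Bb5 C6 A5 G5 Bb5

The 5-note cells begin on D4, F4, A4, C5, E5 — each up a 3rd from the last.
Carrying on: G5 → Bb5.
Statement 7 starts on Bb5 and keeps the same diatonic contour: Bb5 C6 A5 G5 Bb5.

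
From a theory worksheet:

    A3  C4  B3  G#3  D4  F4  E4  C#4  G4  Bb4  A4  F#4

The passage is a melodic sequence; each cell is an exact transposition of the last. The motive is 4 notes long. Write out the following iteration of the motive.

C5 Eb5 D5 B4

The 4-note cells begin on A3, D4, G4 — each up a 4th from the last.
From C5 the exact shape gives C5 Eb5 D5 B4.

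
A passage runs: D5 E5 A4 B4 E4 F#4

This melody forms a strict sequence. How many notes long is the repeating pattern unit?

There are 6 notes; a 2-note unit gives 3 cells:
D5 E5 | A4 B4 | E4 F#4
That's a consistent down a 4th shift per cell, and no other grouping gives one.

2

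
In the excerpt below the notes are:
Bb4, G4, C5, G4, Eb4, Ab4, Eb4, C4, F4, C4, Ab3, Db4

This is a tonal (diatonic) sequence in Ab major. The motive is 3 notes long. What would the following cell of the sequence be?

Ab3 F3 Bb3

The 3-note cells begin on Bb4, G4, Eb4, C4 — each down a 3rd from the last.
From Ab3 the diatonic shape gives Ab3 F3 Bb3.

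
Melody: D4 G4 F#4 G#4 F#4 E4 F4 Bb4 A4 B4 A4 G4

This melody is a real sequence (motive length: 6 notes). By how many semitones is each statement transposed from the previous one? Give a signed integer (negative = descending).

3

Taking 6-note groups, the heads are D4, F4: the pattern moves up a 3rd.
D4 to F4 spans +3 semitones.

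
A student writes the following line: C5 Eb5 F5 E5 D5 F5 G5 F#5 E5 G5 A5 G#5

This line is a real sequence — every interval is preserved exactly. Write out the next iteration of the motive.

With a 4-note motive the entries are C5, D5, E5, each up a 2nd from the previous.
From F#5 the exact shape gives F#5 A5 B5 A#5.

F#5 A5 B5 A#5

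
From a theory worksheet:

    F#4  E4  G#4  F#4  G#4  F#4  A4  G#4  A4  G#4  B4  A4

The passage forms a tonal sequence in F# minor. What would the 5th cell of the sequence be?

C#5 B4 D5 C#5

With a 4-note motive the entries are F#4, G#4, A4, each up a 2nd from the previous.
Continuing the starts: B4 → C#5.
So cell 5 is C#5 B4 D5 C#5.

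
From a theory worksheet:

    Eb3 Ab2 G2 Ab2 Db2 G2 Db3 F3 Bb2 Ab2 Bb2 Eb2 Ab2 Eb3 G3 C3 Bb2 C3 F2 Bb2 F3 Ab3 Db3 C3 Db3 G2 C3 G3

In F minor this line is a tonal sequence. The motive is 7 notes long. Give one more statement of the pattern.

Bb3 Eb3 Db3 Eb3 Ab2 Db3 Ab3

Taking 7-note groups, the heads are Eb3, F3, G3, Ab3: the pattern moves up a 2nd.
So cell 5 is Bb3 Eb3 Db3 Eb3 Ab2 Db3 Ab3.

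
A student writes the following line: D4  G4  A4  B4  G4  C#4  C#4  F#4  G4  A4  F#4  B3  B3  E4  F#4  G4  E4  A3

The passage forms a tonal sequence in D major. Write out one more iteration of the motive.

The 6-note cells begin on D4, C#4, B3 — each down a 2nd from the last.
From A3 the diatonic shape gives A3 D4 E4 F#4 D4 G3.

A3 D4 E4 F#4 D4 G3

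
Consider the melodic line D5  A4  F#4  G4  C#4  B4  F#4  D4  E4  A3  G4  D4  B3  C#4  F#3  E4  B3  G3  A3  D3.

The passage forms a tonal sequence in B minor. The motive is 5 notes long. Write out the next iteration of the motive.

With a 5-note motive the entries are D5, B4, G4, E4, each down a 3rd from the previous.
So cell 5 is C#4 G3 E3 F#3 B2.

C#4 G3 E3 F#3 B2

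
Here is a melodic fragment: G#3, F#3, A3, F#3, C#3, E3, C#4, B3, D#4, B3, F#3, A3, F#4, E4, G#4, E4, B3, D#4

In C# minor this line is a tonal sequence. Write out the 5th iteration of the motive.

E5 D#5 F#5 D#5 A4 C#5

The 6-note cells begin on G#3, C#4, F#4 — each up a 4th from the last.
Continuing the starts: B4 → E5.
From E5 the diatonic shape gives E5 D#5 F#5 D#5 A4 C#5.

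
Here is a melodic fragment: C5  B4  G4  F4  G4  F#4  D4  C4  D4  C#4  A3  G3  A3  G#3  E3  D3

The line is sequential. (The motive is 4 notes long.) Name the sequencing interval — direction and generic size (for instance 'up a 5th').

Taking 4-note groups, the heads are C5, G4, D4, A3: the pattern moves down a 4th.
From C5 to G4: down a 4th.

down a 4th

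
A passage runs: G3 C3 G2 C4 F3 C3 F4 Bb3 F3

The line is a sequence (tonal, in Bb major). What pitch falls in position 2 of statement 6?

Grouping in 3s, the 2nd note of each cell is C3, F3, Bb3.
Each moves up a 4th. Continuing: Eb4 → A4 → D5.

D5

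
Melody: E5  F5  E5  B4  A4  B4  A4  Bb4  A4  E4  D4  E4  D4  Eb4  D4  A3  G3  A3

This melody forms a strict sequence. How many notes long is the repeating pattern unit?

6

There are 18 notes; a 6-note unit gives 3 cells:
E5 F5 E5 B4 A4 B4 | A4 Bb4 A4 E4 D4 E4 | D4 Eb4 D4 A3 G3 A3
Each cell is the previous one down a 5th — so the unit is 6 notes.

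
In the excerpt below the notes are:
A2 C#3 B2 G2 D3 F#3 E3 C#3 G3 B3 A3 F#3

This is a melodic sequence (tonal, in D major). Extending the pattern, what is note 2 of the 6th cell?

The unit is 4 notes. Position-2 pitches of the 3 shown cells: C#3, F#3, B3.
Extending up a 4th: E4 → A4 → D5.

D5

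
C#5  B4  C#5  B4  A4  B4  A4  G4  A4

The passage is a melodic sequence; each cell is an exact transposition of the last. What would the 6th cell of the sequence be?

Eb4 Db4 Eb4

Taking 3-note groups, the heads are C#5, B4, A4: the pattern moves down a 2nd.
Extending down a 2nd: G4 → F4 → Eb4.
So cell 6 is Eb4 Db4 Eb4.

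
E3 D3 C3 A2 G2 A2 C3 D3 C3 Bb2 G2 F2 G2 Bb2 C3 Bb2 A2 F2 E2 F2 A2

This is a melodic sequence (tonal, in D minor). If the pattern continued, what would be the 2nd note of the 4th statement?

With 7-note cells, note 2 of each statement runs D3, C3, Bb2.
Each moves down a 2nd; the next is A2.

A2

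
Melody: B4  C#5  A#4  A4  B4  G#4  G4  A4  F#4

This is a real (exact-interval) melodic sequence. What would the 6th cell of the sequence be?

Taking 3-note groups, the heads are B4, A4, G4: the pattern moves down a 2nd.
Carrying on: F4 → Eb4 → Db4.
From Db4 the exact shape gives Db4 Eb4 C4.

Db4 Eb4 C4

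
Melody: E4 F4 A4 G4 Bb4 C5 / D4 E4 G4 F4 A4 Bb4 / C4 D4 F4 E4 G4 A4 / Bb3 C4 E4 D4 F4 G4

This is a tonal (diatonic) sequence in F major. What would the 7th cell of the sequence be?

Taking 6-note groups, the heads are E4, D4, C4, Bb3: the pattern moves down a 2nd.
Extending down a 2nd: A3 → G3 → F3.
So cell 7 is F3 G3 Bb3 A3 C4 D4.

F3 G3 Bb3 A3 C4 D4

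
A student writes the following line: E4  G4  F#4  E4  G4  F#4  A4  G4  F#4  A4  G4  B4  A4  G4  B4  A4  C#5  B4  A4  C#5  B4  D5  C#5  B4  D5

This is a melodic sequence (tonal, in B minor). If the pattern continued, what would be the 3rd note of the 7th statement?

With 5-note cells, note 3 of each statement runs F#4, G4, A4, B4, C#5.
Extending up a 2nd: D5 → E5.

E5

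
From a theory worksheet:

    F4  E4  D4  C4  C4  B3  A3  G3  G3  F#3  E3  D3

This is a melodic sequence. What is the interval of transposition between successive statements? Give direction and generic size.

down a 4th

The 4-note cells begin on F4, C4, G3 — each down a 4th from the last.
From F4 to C4: down a 4th.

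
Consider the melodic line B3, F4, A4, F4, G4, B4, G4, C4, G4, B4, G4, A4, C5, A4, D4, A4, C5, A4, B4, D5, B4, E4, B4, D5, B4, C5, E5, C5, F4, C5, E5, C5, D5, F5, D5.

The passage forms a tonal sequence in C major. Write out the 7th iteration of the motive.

Taking 7-note groups, the heads are B3, C4, D4, E4, F4: the pattern moves up a 2nd.
Extending up a 2nd: G4 → A4.
So cell 7 is A4 E5 G5 E5 F5 A5 F5.

A4 E5 G5 E5 F5 A5 F5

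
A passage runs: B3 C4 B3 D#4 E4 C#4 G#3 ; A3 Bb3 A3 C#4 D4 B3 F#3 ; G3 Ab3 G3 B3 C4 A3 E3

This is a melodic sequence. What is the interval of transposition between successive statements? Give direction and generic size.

down a 2nd

Taking 7-note groups, the heads are B3, A3, G3: the pattern moves down a 2nd.
From B3 to A3: down a 2nd.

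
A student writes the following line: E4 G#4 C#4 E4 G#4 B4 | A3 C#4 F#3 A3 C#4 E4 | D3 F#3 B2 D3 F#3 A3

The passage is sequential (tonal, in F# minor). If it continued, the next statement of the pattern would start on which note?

G#2

With a 6-note motive the entries are E4, A3, D3, each down a 5th from the previous.
The next head, down a 5th from D3, is G#2.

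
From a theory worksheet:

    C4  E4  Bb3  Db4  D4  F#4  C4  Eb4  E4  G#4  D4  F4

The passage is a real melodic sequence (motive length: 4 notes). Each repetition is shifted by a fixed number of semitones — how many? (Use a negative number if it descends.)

2

With a 4-note motive the entries are C4, D4, E4, each up a 2nd from the previous.
Counting half-steps from C4 to D4: 2.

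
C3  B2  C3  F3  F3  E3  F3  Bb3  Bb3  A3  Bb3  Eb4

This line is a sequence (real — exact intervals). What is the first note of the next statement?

Taking 4-note groups, the heads are C3, F3, Bb3: the pattern moves up a 4th.
The next head, up a 4th from Bb3, is Eb4.

Eb4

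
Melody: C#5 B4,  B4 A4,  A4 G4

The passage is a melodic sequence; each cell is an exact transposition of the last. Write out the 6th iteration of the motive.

Eb4 Db4

Taking 2-note groups, the heads are C#5, B4, A4: the pattern moves down a 2nd.
Continuing the starts: G4 → F4 → Eb4.
So cell 6 is Eb4 Db4.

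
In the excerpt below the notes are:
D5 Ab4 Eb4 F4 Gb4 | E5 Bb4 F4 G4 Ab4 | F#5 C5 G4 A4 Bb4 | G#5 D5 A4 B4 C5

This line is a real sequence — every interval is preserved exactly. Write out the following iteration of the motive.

The 5-note cells begin on D5, E5, F#5, G#5 — each up a 2nd from the last.
Statement 5 starts on A#5 and keeps the same exact contour: A#5 E5 B4 C#5 D5.

A#5 E5 B4 C#5 D5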